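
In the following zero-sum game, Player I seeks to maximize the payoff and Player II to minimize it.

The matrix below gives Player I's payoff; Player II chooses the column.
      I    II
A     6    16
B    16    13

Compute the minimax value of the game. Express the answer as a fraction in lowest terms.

178/13

Row minima are 6 and 13, so Player I's maximin is 13; column maxima are 16 and 16, so Player II's minimax is 16. These differ, so the equilibrium is in mixed strategies.
Let Player I play A with probability p. Player II is indifferent when 6p + 16(1−p) = 16p + 13(1−p), giving p = 3/13.
Let Player II play I with probability q. Player I is indifferent when 6q + 16(1−q) = 16q + 13(1−q), giving q = 3/13.
The value is 6·(3/13) + (16)·(10/13) = 178/13.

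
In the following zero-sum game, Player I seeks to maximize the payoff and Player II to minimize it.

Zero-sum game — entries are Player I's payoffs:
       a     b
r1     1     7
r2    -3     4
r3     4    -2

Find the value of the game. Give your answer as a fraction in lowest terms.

5/2

Row r2 is strictly dominated by row r1, so Player I never plays it.
The remaining 2×2 game on (r1, r3) × (a, b) has no saddle point. Let Player I play r1 with probability p; indifference gives p + 4(1−p) = 7p − 2(1−p), so p = 1/2.
Similarly Player II's optimal q on a is 3/4, and the value is 1·(3/4) + (7)·(1/4) = 5/2.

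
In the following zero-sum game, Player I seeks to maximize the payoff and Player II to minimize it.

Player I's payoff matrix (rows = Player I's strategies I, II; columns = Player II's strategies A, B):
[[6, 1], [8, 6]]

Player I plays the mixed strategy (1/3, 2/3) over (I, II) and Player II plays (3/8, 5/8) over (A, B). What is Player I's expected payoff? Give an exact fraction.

Against (3/8, 5/8), each row's expected payoff is I: 23/8; II: 27/4.
Taking the (1/3, 2/3)-weighted average: (1/3)·(23/8) + (2/3)·(27/4) = 131/24.

131/24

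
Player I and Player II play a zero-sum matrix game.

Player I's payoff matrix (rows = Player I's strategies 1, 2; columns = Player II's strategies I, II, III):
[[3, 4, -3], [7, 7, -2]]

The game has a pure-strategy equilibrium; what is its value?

Row minima: -3, -2 → Player I's maximin is -2.
Column maxima: 7, 7, -2 → Player II's minimax is -2.
They coincide at (2, III), so the value is -2.

-2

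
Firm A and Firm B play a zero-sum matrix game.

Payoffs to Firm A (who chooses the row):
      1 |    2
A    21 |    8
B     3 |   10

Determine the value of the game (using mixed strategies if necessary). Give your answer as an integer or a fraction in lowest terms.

93/10

Row minima are 8 and 3, so Firm A's maximin is 8; column maxima are 21 and 10, so Firm B's minimax is 10. These differ, so the equilibrium is in mixed strategies.
Let Firm A play A with probability p. Firm B is indifferent when 21p + 3(1−p) = 8p + 10(1−p), giving p = 7/20.
Let Firm B play 1 with probability q. Firm A is indifferent when 21q + 8(1−q) = 3q + 10(1−q), giving q = 1/10.
The value is 21·(1/10) + (8)·(9/10) = 93/10.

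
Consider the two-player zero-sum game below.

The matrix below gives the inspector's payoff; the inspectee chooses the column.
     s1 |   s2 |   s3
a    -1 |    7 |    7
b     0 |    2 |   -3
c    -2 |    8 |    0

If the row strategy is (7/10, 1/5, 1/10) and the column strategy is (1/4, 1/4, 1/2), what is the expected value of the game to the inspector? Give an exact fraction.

Against (1/4, 1/4, 1/2), each row's expected payoff is a: 5; b: -1; c: 3/2.
Taking the (7/10, 1/5, 1/10)-weighted average: (7/10)·(5) + (1/5)·(-1) + (1/10)·(3/2) = 69/20.

69/20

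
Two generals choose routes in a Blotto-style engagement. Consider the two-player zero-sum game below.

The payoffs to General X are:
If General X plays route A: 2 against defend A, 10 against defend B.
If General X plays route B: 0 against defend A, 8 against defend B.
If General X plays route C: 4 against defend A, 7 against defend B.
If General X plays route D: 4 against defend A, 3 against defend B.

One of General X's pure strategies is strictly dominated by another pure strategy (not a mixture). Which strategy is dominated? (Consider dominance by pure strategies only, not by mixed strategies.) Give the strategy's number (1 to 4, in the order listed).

2

Compare route B with route A: 2 > 0, 10 > 8.
So route A strictly dominates route B for General X; route B is strictly dominated.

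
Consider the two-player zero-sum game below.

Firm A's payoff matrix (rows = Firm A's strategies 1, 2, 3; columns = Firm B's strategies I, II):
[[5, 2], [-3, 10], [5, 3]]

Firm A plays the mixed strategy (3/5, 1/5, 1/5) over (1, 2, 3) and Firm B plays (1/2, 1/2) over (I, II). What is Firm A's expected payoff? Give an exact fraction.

Against (1/2, 1/2), each row's expected payoff is 1: 7/2; 2: 7/2; 3: 4.
Taking the (3/5, 1/5, 1/5)-weighted average: (3/5)·(7/2) + (1/5)·(7/2) + (1/5)·(4) = 18/5.

18/5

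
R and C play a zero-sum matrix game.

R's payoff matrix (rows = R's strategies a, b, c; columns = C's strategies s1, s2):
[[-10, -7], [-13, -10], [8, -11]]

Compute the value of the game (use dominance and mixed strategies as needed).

-83/11

Row b is strictly dominated by row a, so R never plays it.
The remaining 2×2 game on (a, c) × (s1, s2) has no saddle point. Let R play a with probability p; indifference gives −10p + 8(1−p) = −7p − 11(1−p), so p = 19/22.
Similarly C's optimal q on s1 is 2/11, and the value is -10·(2/11) + (-7)·(9/11) = -83/11.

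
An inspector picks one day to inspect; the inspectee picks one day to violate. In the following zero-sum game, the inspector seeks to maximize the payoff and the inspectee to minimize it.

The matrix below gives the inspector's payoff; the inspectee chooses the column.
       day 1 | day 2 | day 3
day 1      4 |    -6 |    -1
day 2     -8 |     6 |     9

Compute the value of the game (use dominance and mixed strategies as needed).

-1

Column day 3 is strictly dominated by day 2 for the inspectee (it gives the inspector more in every row).
The remaining 2×2 game on (day 1, day 2) × (day 1, day 2) has no saddle point. Let the inspector play day 1 with probability p; indifference gives 4p − 8(1−p) = −6p + 6(1−p), so p = 7/12.
Similarly the inspectee's optimal q on day 1 is 1/2, and the value is 4·(1/2) + (-6)·(1/2) = -1.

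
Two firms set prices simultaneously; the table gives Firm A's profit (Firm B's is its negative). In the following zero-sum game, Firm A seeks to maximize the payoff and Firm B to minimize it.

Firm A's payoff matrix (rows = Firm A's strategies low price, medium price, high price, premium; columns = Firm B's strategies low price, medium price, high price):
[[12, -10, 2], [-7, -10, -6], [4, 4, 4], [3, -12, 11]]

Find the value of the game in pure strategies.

Row minima: -10, -10, 4, -12 → Firm A's maximin is 4.
Column maxima: 12, 4, 11 → Firm B's minimax is 4.
They coincide at (high price, medium price), so the value is 4.

4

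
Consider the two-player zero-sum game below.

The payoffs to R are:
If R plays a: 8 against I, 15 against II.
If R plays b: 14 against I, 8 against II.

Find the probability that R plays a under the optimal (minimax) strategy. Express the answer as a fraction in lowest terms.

Row minima are 8 and 8, so R's maximin is 8; column maxima are 14 and 15, so C's minimax is 14. These differ, so the equilibrium is in mixed strategies.
Let R play a with probability p. C is indifferent when 8p + 14(1−p) = 15p + 8(1−p), giving p = 6/13.

6/13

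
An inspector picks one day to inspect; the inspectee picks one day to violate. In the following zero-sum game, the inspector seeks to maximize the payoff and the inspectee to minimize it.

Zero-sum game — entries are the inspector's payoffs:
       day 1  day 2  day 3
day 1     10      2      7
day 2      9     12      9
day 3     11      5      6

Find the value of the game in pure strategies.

9

Row minima: 2, 9, 5 → the inspector's maximin is 9.
Column maxima: 11, 12, 9 → the inspectee's minimax is 9.
They coincide at (day 2, day 3), so the value is 9.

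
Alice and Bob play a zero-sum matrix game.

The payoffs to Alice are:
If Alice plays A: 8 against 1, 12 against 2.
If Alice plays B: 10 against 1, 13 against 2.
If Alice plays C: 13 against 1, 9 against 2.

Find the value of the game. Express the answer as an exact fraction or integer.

79/7

Row A is strictly dominated by row B, so Alice never plays it.
The remaining 2×2 game on (B, C) × (1, 2) has no saddle point. Let Alice play B with probability p; indifference gives 10p + 13(1−p) = 13p + 9(1−p), so p = 4/7.
Similarly Bob's optimal q on 1 is 4/7, and the value is 10·(4/7) + (13)·(3/7) = 79/7.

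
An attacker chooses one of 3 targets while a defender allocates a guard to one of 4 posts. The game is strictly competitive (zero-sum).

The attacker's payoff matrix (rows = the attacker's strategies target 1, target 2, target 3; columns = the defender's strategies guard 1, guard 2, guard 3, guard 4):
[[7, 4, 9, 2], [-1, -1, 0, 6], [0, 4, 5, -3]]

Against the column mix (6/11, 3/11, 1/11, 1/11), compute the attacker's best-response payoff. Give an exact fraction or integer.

65/11

target 1: (7)·(6/11) + (4)·(3/11) + (9)·(1/11) + (2)·(1/11) = 65/11.
target 2: (-1)·(6/11) + (-1)·(3/11) + (0)·(1/11) + (6)·(1/11) = -3/11.
target 3: (0)·(6/11) + (4)·(3/11) + (5)·(1/11) + (-3)·(1/11) = 14/11.
The best pure response is target 1 with expected payoff 65/11.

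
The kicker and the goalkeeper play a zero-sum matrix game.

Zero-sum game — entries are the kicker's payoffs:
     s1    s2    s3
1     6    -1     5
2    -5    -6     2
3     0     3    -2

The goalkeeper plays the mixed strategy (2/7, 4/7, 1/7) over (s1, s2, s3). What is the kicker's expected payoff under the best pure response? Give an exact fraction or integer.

13/7

1: (6)·(2/7) + (-1)·(4/7) + (5)·(1/7) = 13/7.
2: (-5)·(2/7) + (-6)·(4/7) + (2)·(1/7) = -32/7.
3: (0)·(2/7) + (3)·(4/7) + (-2)·(1/7) = 10/7.
The best pure response is 1 with expected payoff 13/7.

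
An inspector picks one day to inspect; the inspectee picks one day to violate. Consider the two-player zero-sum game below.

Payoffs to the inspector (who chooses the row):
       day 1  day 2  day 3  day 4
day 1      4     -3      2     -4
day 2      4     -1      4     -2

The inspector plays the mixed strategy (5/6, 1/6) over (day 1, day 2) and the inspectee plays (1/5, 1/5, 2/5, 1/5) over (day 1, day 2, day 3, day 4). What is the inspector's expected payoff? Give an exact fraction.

7/15

Against (1/5, 1/5, 2/5, 1/5), each row's expected payoff is day 1: 1/5; day 2: 9/5.
Taking the (5/6, 1/6)-weighted average: (5/6)·(1/5) + (1/6)·(9/5) = 7/15.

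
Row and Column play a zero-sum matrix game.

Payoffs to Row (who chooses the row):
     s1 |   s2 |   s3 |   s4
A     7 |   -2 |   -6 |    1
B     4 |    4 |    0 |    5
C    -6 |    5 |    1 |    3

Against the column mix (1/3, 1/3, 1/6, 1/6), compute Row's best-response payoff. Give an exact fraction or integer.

7/2

A: (7)·(1/3) + (-2)·(1/3) + (-6)·(1/6) + (1)·(1/6) = 5/6.
B: (4)·(1/3) + (4)·(1/3) + (0)·(1/6) + (5)·(1/6) = 7/2.
C: (-6)·(1/3) + (5)·(1/3) + (1)·(1/6) + (3)·(1/6) = 1/3.
The best pure response is B with expected payoff 7/2.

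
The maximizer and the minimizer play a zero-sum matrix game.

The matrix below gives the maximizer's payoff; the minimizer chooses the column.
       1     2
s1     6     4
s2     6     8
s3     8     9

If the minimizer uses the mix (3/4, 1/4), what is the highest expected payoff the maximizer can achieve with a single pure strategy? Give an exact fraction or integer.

33/4

s1: (6)·(3/4) + (4)·(1/4) = 11/2.
s2: (6)·(3/4) + (8)·(1/4) = 13/2.
s3: (8)·(3/4) + (9)·(1/4) = 33/4.
The best pure response is s3 with expected payoff 33/4.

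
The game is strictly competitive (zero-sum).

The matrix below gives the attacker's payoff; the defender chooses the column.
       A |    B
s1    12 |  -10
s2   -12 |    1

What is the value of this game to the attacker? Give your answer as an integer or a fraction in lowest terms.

-108/35

Row minima are -10 and -12, so the attacker's maximin is -10; column maxima are 12 and 1, so the defender's minimax is 1. These differ, so the equilibrium is in mixed strategies.
Let the attacker play s1 with probability p. The defender is indifferent when 12p − 12(1−p) = −10p + (1−p), giving p = 13/35.
Let the defender play A with probability q. The attacker is indifferent when 12q − 10(1−q) = −12q + (1−q), giving q = 11/35.
The value is 12·(11/35) + (-10)·(24/35) = -108/35.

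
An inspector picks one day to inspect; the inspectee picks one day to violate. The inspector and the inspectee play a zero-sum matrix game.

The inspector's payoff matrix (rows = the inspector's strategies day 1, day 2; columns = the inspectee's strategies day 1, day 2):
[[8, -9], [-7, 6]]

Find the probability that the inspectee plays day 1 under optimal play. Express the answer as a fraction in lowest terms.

Row minima are -9 and -7, so the inspector's maximin is -7; column maxima are 8 and 6, so the inspectee's minimax is 6. These differ, so the equilibrium is in mixed strategies.
Let the inspectee play day 1 with probability q. The inspector is indifferent when 8q − 9(1−q) = −7q + 6(1−q), giving q = 1/2.

1/2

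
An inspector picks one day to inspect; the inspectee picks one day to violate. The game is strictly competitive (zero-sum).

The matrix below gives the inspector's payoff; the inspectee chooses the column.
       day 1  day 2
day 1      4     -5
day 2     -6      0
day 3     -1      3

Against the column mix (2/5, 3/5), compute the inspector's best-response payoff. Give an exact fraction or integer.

7/5

day 1: (4)·(2/5) + (-5)·(3/5) = -7/5.
day 2: (-6)·(2/5) + (0)·(3/5) = -12/5.
day 3: (-1)·(2/5) + (3)·(3/5) = 7/5.
The best pure response is day 3 with expected payoff 7/5.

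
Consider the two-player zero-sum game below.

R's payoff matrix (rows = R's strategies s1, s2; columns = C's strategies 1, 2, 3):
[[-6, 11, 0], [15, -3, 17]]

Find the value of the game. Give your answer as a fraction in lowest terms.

21/5

Column 3 is strictly dominated by 1 for C (it gives R more in every row).
The remaining 2×2 game on (s1, s2) × (1, 2) has no saddle point. Let R play s1 with probability p; indifference gives −6p + 15(1−p) = 11p − 3(1−p), so p = 18/35.
Similarly C's optimal q on 1 is 2/5, and the value is -6·(2/5) + (11)·(3/5) = 21/5.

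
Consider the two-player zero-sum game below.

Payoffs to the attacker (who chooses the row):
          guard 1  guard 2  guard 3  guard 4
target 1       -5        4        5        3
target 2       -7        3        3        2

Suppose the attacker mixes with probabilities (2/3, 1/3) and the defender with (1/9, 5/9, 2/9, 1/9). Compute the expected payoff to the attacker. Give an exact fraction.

Against (1/9, 5/9, 2/9, 1/9), each row's expected payoff is target 1: 28/9; target 2: 16/9.
Taking the (2/3, 1/3)-weighted average: (2/3)·(28/9) + (1/3)·(16/9) = 8/3.

8/3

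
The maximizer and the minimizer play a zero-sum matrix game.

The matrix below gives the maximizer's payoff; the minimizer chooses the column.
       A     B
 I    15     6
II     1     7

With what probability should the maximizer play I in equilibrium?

Row minima are 6 and 1, so the maximizer's maximin is 6; column maxima are 15 and 7, so the minimizer's minimax is 7. These differ, so the equilibrium is in mixed strategies.
Let the maximizer play I with probability p. The minimizer is indifferent when 15p + (1−p) = 6p + 7(1−p), giving p = 2/5.

2/5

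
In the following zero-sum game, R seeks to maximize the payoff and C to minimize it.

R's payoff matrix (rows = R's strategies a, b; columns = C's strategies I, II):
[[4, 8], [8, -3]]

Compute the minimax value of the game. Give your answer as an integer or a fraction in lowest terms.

76/15

Row minima are 4 and -3, so R's maximin is 4; column maxima are 8 and 8, so C's minimax is 8. These differ, so the equilibrium is in mixed strategies.
Let R play a with probability p. C is indifferent when 4p + 8(1−p) = 8p − 3(1−p), giving p = 11/15.
Let C play I with probability q. R is indifferent when 4q + 8(1−q) = 8q − 3(1−q), giving q = 11/15.
The value is 4·(11/15) + (8)·(4/15) = 76/15.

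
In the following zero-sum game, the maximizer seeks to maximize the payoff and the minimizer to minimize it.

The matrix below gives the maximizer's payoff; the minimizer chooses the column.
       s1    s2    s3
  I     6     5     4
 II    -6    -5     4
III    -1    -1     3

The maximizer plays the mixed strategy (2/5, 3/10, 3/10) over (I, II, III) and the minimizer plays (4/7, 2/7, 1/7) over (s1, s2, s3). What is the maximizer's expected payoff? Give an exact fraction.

Against (4/7, 2/7, 1/7), each row's expected payoff is I: 38/7; II: -30/7; III: -3/7.
Taking the (2/5, 3/10, 3/10)-weighted average: (2/5)·(38/7) + (3/10)·(-30/7) + (3/10)·(-3/7) = 53/70.

53/70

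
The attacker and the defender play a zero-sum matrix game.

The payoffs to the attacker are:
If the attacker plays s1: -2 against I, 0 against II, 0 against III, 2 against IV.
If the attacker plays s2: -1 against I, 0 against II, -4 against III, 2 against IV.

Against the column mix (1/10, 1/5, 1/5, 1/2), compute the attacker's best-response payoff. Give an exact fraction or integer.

4/5

s1: (-2)·(1/10) + (0)·(1/5) + (0)·(1/5) + (2)·(1/2) = 4/5.
s2: (-1)·(1/10) + (0)·(1/5) + (-4)·(1/5) + (2)·(1/2) = 1/10.
The best pure response is s1 with expected payoff 4/5.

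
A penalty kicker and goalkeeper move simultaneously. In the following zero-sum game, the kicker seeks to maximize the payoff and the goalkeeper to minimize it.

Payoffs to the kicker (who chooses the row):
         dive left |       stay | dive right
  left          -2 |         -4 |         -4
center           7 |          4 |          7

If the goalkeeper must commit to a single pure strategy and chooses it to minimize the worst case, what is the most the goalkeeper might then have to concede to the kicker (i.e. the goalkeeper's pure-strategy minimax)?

4

The worst case (largest entry) in each column is dive left: 7, stay: 4, dive right: 7.
The best (smallest) of these is 4.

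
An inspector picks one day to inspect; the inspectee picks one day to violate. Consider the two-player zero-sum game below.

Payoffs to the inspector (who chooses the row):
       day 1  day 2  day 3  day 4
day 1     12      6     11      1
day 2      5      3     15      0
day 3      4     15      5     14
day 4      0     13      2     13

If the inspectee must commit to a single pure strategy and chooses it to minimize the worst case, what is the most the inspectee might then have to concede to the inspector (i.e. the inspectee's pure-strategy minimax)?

The worst case (largest entry) in each column is day 1: 12, day 2: 15, day 3: 15, day 4: 14.
The best (smallest) of these is 12.

12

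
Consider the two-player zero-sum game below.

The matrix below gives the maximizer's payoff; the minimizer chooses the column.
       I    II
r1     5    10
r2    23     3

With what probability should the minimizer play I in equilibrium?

7/25

Row minima are 5 and 3, so the maximizer's maximin is 5; column maxima are 23 and 10, so the minimizer's minimax is 10. These differ, so the equilibrium is in mixed strategies.
Let the minimizer play I with probability q. The maximizer is indifferent when 5q + 10(1−q) = 23q + 3(1−q), giving q = 7/25.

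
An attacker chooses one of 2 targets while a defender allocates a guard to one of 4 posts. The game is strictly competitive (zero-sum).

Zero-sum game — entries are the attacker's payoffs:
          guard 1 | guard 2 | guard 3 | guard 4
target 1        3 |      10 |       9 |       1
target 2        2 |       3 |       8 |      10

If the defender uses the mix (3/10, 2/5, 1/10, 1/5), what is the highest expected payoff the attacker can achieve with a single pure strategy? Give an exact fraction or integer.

6

target 1: (3)·(3/10) + (10)·(2/5) + (9)·(1/10) + (1)·(1/5) = 6.
target 2: (2)·(3/10) + (3)·(2/5) + (8)·(1/10) + (10)·(1/5) = 23/5.
The best pure response is target 1 with expected payoff 6.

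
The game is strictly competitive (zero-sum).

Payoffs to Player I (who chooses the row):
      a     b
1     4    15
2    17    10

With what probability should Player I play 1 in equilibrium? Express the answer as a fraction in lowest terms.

7/18

Row minima are 4 and 10, so Player I's maximin is 10; column maxima are 17 and 15, so Player II's minimax is 15. These differ, so the equilibrium is in mixed strategies.
Let Player I play 1 with probability p. Player II is indifferent when 4p + 17(1−p) = 15p + 10(1−p), giving p = 7/18.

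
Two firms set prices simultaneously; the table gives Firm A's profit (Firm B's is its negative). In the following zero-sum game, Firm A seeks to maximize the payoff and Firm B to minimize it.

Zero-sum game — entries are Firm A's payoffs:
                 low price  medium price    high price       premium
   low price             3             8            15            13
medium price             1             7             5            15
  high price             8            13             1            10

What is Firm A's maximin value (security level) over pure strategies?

The worst-case payoff for each row is low price: 3, medium price: 1, high price: 1.
The best of these is 3.

3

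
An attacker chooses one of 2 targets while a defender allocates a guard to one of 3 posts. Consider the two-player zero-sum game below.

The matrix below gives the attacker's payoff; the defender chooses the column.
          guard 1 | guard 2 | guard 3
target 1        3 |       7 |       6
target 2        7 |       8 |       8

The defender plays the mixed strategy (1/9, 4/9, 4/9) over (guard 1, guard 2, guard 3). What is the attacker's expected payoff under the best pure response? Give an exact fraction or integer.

71/9

target 1: (3)·(1/9) + (7)·(4/9) + (6)·(4/9) = 55/9.
target 2: (7)·(1/9) + (8)·(4/9) + (8)·(4/9) = 71/9.
The best pure response is target 2 with expected payoff 71/9.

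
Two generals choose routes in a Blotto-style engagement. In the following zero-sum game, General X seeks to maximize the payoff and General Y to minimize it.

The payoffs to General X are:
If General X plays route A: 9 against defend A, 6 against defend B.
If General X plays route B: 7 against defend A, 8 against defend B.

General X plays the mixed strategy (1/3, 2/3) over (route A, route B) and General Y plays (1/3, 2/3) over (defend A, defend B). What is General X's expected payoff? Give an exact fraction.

Against (1/3, 2/3), each row's expected payoff is route A: 7; route B: 23/3.
Taking the (1/3, 2/3)-weighted average: (1/3)·(7) + (2/3)·(23/3) = 67/9.

67/9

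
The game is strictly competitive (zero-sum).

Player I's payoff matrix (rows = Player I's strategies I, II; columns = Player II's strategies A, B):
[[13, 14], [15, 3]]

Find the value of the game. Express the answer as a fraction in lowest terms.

Row minima are 13 and 3, so Player I's maximin is 13; column maxima are 15 and 14, so Player II's minimax is 14. These differ, so the equilibrium is in mixed strategies.
Let Player I play I with probability p. Player II is indifferent when 13p + 15(1−p) = 14p + 3(1−p), giving p = 12/13.
Let Player II play A with probability q. Player I is indifferent when 13q + 14(1−q) = 15q + 3(1−q), giving q = 11/13.
The value is 13·(11/13) + (14)·(2/13) = 171/13.

171/13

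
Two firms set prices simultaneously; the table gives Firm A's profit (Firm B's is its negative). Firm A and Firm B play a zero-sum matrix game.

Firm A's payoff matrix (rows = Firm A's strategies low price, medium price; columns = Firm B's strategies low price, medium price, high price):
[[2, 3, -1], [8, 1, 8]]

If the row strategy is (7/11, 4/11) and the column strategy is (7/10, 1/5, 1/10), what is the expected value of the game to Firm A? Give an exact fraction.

397/110

Against (7/10, 1/5, 1/10), each row's expected payoff is low price: 19/10; medium price: 33/5.
Taking the (7/11, 4/11)-weighted average: (7/11)·(19/10) + (4/11)·(33/5) = 397/110.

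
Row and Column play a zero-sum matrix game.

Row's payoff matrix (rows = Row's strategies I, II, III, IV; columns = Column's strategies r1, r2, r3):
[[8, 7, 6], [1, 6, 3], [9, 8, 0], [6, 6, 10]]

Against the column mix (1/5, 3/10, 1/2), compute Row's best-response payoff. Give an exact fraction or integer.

I: (8)·(1/5) + (7)·(3/10) + (6)·(1/2) = 67/10.
II: (1)·(1/5) + (6)·(3/10) + (3)·(1/2) = 7/2.
III: (9)·(1/5) + (8)·(3/10) + (0)·(1/2) = 21/5.
IV: (6)·(1/5) + (6)·(3/10) + (10)·(1/2) = 8.
The best pure response is IV with expected payoff 8.

8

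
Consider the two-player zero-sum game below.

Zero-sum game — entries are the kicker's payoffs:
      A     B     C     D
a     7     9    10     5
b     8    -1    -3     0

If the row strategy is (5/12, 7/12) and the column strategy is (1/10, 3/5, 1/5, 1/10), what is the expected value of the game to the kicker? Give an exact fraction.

67/20

Against (1/10, 3/5, 1/5, 1/10), each row's expected payoff is a: 43/5; b: -2/5.
Taking the (5/12, 7/12)-weighted average: (5/12)·(43/5) + (7/12)·(-2/5) = 67/20.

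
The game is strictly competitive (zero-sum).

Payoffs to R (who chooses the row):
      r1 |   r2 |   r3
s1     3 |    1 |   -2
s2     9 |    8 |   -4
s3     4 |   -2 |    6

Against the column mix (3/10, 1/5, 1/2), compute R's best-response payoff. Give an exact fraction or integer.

19/5

s1: (3)·(3/10) + (1)·(1/5) + (-2)·(1/2) = 1/10.
s2: (9)·(3/10) + (8)·(1/5) + (-4)·(1/2) = 23/10.
s3: (4)·(3/10) + (-2)·(1/5) + (6)·(1/2) = 19/5.
The best pure response is s3 with expected payoff 19/5.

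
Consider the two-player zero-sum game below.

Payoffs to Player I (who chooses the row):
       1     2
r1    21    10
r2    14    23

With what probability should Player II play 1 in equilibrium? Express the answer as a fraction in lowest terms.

13/20

Row minima are 10 and 14, so Player I's maximin is 14; column maxima are 21 and 23, so Player II's minimax is 21. These differ, so the equilibrium is in mixed strategies.
Let Player II play 1 with probability q. Player I is indifferent when 21q + 10(1−q) = 14q + 23(1−q), giving q = 13/20.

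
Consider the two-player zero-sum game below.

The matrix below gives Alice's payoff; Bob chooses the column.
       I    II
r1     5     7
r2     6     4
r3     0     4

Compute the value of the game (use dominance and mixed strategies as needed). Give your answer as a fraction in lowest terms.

Row r3 is strictly dominated by row r1, so Alice never plays it.
The remaining 2×2 game on (r1, r2) × (I, II) has no saddle point. Let Alice play r1 with probability p; indifference gives 5p + 6(1−p) = 7p + 4(1−p), so p = 1/2.
Similarly Bob's optimal q on I is 3/4, and the value is 5·(3/4) + (7)·(1/4) = 11/2.

11/2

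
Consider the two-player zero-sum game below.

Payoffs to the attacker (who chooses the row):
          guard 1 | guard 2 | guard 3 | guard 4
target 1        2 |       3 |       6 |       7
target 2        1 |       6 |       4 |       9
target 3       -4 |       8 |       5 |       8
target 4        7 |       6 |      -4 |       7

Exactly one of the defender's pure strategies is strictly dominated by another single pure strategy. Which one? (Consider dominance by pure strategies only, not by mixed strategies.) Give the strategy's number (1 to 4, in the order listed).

The defender prefers columns that give the attacker less. Compare guard 4 with guard 3: 6 < 7, 4 < 9, 5 < 8, -4 < 7.
So guard 3 strictly dominates guard 4 for the defender; guard 4 is strictly dominated.

4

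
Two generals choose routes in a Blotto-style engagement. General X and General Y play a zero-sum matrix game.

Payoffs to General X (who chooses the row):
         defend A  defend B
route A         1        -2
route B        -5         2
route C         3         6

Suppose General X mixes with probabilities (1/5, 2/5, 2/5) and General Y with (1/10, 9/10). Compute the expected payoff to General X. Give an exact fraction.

Against (1/10, 9/10), each row's expected payoff is route A: -17/10; route B: 13/10; route C: 57/10.
Taking the (1/5, 2/5, 2/5)-weighted average: (1/5)·(-17/10) + (2/5)·(13/10) + (2/5)·(57/10) = 123/50.

123/50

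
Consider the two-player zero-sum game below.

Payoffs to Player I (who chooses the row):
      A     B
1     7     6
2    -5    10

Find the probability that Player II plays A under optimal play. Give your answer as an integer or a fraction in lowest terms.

Row minima are 6 and -5, so Player I's maximin is 6; column maxima are 7 and 10, so Player II's minimax is 7. These differ, so the equilibrium is in mixed strategies.
Let Player II play A with probability q. Player I is indifferent when 7q + 6(1−q) = −5q + 10(1−q), giving q = 1/4.

1/4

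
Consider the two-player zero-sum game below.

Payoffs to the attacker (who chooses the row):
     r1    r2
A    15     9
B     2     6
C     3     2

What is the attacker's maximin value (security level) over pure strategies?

The worst-case payoff for each row is A: 9, B: 2, C: 2.
The best of these is 9.

9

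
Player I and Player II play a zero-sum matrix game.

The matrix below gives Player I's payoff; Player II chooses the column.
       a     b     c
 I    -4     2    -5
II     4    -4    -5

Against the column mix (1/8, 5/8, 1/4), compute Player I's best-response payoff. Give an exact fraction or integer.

-1/2

I: (-4)·(1/8) + (2)·(5/8) + (-5)·(1/4) = -1/2.
II: (4)·(1/8) + (-4)·(5/8) + (-5)·(1/4) = -13/4.
The best pure response is I with expected payoff -1/2.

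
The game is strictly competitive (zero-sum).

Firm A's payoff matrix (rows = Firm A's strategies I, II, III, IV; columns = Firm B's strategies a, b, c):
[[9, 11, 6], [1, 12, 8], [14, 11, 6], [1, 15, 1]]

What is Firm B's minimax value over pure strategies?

8

The worst case (largest entry) in each column is a: 14, b: 15, c: 8.
The best (smallest) of these is 8.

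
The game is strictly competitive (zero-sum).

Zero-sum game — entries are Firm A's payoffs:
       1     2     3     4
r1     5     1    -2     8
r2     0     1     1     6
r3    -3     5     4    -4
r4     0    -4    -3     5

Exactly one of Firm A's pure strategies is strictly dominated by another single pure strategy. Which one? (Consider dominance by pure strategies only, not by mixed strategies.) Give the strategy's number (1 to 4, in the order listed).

Compare r4 with r1: 5 > 0, 1 > -4, -2 > -3, 8 > 5.
So r1 strictly dominates r4 for Firm A; r4 is strictly dominated.

4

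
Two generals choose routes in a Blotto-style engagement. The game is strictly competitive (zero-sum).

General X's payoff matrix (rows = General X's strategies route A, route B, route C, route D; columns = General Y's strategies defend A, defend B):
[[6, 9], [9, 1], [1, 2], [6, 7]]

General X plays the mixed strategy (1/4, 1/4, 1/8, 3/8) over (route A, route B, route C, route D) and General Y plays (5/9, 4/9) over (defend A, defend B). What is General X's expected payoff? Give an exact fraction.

139/24

Against (5/9, 4/9), each row's expected payoff is route A: 22/3; route B: 49/9; route C: 13/9; route D: 58/9.
Taking the (1/4, 1/4, 1/8, 3/8)-weighted average: (1/4)·(22/3) + (1/4)·(49/9) + (1/8)·(13/9) + (3/8)·(58/9) = 139/24.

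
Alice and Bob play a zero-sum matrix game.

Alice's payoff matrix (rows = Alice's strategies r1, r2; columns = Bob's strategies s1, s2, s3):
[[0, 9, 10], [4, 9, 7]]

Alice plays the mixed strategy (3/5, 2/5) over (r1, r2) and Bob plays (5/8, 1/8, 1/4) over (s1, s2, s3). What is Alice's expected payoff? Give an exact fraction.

173/40

Against (5/8, 1/8, 1/4), each row's expected payoff is r1: 29/8; r2: 43/8.
Taking the (3/5, 2/5)-weighted average: (3/5)·(29/8) + (2/5)·(43/8) = 173/40.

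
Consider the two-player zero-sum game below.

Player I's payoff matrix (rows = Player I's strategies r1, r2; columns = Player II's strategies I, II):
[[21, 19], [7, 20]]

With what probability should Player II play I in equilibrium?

Row minima are 19 and 7, so Player I's maximin is 19; column maxima are 21 and 20, so Player II's minimax is 20. These differ, so the equilibrium is in mixed strategies.
Let Player II play I with probability q. Player I is indifferent when 21q + 19(1−q) = 7q + 20(1−q), giving q = 1/15.

1/15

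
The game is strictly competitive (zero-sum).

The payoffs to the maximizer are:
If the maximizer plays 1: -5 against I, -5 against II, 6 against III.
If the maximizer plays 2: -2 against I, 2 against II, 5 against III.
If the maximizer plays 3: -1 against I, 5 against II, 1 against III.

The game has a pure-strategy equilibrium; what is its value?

Row minima: -5, -2, -1 → the maximizer's maximin is -1.
Column maxima: -1, 5, 6 → the minimizer's minimax is -1.
They coincide at (3, I), so the value is -1.

-1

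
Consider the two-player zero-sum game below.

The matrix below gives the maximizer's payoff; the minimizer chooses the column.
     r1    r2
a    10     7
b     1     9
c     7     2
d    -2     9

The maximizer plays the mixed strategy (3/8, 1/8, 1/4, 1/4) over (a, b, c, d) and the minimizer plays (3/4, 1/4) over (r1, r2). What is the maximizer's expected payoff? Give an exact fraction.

Against (3/4, 1/4), each row's expected payoff is a: 37/4; b: 3; c: 23/4; d: 3/4.
Taking the (3/8, 1/8, 1/4, 1/4)-weighted average: (3/8)·(37/4) + (1/8)·(3) + (1/4)·(23/4) + (1/4)·(3/4) = 175/32.

175/32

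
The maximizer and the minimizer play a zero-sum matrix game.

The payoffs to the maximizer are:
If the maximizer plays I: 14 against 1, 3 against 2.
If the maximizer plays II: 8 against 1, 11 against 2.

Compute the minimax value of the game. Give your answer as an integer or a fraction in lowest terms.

Row minima are 3 and 8, so the maximizer's maximin is 8; column maxima are 14 and 11, so the minimizer's minimax is 11. These differ, so the equilibrium is in mixed strategies.
Let the maximizer play I with probability p. The minimizer is indifferent when 14p + 8(1−p) = 3p + 11(1−p), giving p = 3/14.
Let the minimizer play 1 with probability q. The maximizer is indifferent when 14q + 3(1−q) = 8q + 11(1−q), giving q = 4/7.
The value is 14·(4/7) + (3)·(3/7) = 65/7.

65/7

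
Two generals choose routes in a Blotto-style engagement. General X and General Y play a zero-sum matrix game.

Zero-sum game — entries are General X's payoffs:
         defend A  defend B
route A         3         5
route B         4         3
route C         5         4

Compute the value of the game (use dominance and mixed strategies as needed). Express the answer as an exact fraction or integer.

13/3

Row route B is strictly dominated by row route C, so General X never plays it.
The remaining 2×2 game on (route A, route C) × (defend A, defend B) has no saddle point. Let General X play route A with probability p; indifference gives 3p + 5(1−p) = 5p + 4(1−p), so p = 1/3.
Similarly General Y's optimal q on defend A is 1/3, and the value is 3·(1/3) + (5)·(2/3) = 13/3.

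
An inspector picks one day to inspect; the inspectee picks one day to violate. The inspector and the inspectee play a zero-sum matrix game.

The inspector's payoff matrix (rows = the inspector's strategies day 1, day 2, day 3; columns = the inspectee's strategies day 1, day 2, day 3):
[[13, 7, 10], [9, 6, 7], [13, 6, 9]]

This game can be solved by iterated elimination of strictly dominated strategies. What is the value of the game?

7

Column day 1 is strictly dominated by day 2 for the inspectee (7<13, 6<9, 6<13); eliminate day 1.
Row day 2 is strictly dominated by row day 1 (7>6, 10>7); eliminate day 2.
Row day 3 is strictly dominated by row day 1 (7>6, 10>9); eliminate day 3.
Column day 3 is strictly dominated by day 2 for the inspectee (7<10); eliminate day 3.
Only (day 1, day 2) remains, with payoff 7.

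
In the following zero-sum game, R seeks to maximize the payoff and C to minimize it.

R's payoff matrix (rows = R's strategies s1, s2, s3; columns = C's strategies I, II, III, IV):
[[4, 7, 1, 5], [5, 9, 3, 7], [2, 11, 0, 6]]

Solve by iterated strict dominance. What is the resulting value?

Column I is strictly dominated by III for C (1<4, 3<5, 0<2); eliminate I.
Row s1 is strictly dominated by row s2 (9>7, 3>1, 7>5); eliminate s1.
Column II is strictly dominated by III for C (3<9, 0<11); eliminate II.
Column IV is strictly dominated by III for C (3<7, 0<6); eliminate IV.
Row s3 is strictly dominated by row s2 (3>0); eliminate s3.
Only (s2, III) remains, with payoff 3.

3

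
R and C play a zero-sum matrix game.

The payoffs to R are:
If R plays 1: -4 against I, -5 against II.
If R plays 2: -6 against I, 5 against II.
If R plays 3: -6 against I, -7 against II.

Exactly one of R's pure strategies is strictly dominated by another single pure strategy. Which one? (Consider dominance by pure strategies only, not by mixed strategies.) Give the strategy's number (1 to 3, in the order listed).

Compare 3 with 1: -4 > -6, -5 > -7.
So 1 strictly dominates 3 for R; 3 is strictly dominated.

3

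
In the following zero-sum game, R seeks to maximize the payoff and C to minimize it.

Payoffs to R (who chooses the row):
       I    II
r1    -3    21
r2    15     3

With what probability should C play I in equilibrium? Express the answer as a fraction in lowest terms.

1/2

Row minima are -3 and 3, so R's maximin is 3; column maxima are 15 and 21, so C's minimax is 15. These differ, so the equilibrium is in mixed strategies.
Let C play I with probability q. R is indifferent when −3q + 21(1−q) = 15q + 3(1−q), giving q = 1/2.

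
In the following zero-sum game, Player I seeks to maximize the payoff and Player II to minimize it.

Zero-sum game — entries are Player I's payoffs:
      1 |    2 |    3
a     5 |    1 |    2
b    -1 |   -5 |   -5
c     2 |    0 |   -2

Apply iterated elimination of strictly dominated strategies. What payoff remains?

1

Column 1 is strictly dominated by 2 for Player II (1<5, -5<-1, 0<2); eliminate 1.
Row b is strictly dominated by row a (1>-5, 2>-5); eliminate b.
Row c is strictly dominated by row a (1>0, 2>-2); eliminate c.
Column 3 is strictly dominated by 2 for Player II (1<2); eliminate 3.
Only (a, 2) remains, with payoff 1.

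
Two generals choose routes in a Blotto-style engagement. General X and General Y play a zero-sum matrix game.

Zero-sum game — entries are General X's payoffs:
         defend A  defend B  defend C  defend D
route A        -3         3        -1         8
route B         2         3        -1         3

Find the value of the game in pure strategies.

-1

Row minima: -3, -1 → General X's maximin is -1.
Column maxima: 2, 3, -1, 8 → General Y's minimax is -1.
They coincide at (route B, defend C), so the value is -1.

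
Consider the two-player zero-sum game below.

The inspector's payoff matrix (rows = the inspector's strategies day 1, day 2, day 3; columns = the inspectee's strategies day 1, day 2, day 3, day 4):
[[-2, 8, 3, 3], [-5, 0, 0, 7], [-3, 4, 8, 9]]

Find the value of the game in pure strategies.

Row minima: -2, -5, -3 → the inspector's maximin is -2.
Column maxima: -2, 8, 8, 9 → the inspectee's minimax is -2.
They coincide at (day 1, day 1), so the value is -2.

-2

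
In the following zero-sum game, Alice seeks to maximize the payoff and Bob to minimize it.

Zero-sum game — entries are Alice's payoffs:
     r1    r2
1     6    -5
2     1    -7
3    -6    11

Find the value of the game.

Row 2 is strictly dominated by row 1, so Alice never plays it.
The remaining 2×2 game on (1, 3) × (r1, r2) has no saddle point. Let Alice play 1 with probability p; indifference gives 6p − 6(1−p) = −5p + 11(1−p), so p = 17/28.
Similarly Bob's optimal q on r1 is 4/7, and the value is 6·(4/7) + (-5)·(3/7) = 9/7.

9/7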